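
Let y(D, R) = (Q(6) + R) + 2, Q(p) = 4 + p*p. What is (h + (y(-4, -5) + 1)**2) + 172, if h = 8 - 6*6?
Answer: 1588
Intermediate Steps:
h = -28 (h = 8 - 36 = -28)
Q(p) = 4 + p**2
y(D, R) = 42 + R (y(D, R) = ((4 + 6**2) + R) + 2 = ((4 + 36) + R) + 2 = (40 + R) + 2 = 42 + R)
(h + (y(-4, -5) + 1)**2) + 172 = (-28 + ((42 - 5) + 1)**2) + 172 = (-28 + (37 + 1)**2) + 172 = (-28 + 38**2) + 172 = (-28 + 1444) + 172 = 1416 + 172 = 1588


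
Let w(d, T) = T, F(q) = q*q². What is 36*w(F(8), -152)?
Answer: -5472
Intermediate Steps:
F(q) = q³
36*w(F(8), -152) = 36*(-152) = -5472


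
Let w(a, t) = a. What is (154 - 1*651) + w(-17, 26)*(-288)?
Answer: 4399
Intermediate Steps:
(154 - 1*651) + w(-17, 26)*(-288) = (154 - 1*651) - 17*(-288) = (154 - 651) + 4896 = -497 + 4896 = 4399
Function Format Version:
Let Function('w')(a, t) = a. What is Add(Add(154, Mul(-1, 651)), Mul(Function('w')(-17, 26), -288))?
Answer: 4399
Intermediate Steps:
Add(Add(154, Mul(-1, 651)), Mul(Function('w')(-17, 26), -288)) = Add(Add(154, Mul(-1, 651)), Mul(-17, -288)) = Add(Add(154, -651), 4896) = Add(-497, 4896) = 4399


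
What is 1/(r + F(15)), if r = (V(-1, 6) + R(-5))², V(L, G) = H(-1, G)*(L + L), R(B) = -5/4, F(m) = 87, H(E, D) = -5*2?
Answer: 16/7017 ≈ 0.0022802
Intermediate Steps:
H(E, D) = -10
R(B) = -5/4 (R(B) = -5*¼ = -5/4)
V(L, G) = -20*L (V(L, G) = -10*(L + L) = -20*L)
r = 5625/16 (r = (-20*(-1) - 5/4)² = (20 - 5/4)² = (75/4)² = 5625/16 ≈ 351.56)
1/(r + F(15)) = 1/(5625/16 + 87) = 1/(7017/16) = 16/7017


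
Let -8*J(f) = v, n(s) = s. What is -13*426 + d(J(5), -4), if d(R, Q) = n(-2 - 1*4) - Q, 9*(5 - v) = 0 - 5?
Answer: -5540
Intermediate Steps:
v = 50/9 (v = 5 - (0 - 5)/9 = 5 - ⅑*(-5) = 5 + 5/9 = 50/9 ≈ 5.5556)
J(f) = -25/36 (J(f) = -⅛*50/9 = -25/36)
d(R, Q) = -6 - Q (d(R, Q) = (-2 - 1*4) - Q = (-2 - 4) - Q = -6 - Q)
-13*426 + d(J(5), -4) = -13*426 + (-6 - 1*(-4)) = -5538 + (-6 + 4) = -5538 - 2 = -5540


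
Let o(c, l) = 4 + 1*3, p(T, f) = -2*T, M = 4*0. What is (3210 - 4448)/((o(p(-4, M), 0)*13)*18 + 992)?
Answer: -619/1315 ≈ -0.47072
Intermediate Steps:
M = 0
o(c, l) = 7 (o(c, l) = 4 + 3 = 7)
(3210 - 4448)/((o(p(-4, M), 0)*13)*18 + 992) = (3210 - 4448)/((7*13)*18 + 992) = -1238/(91*18 + 992) = -1238/(1638 + 992) = -1238/2630 = -1238*1/2630 = -619/1315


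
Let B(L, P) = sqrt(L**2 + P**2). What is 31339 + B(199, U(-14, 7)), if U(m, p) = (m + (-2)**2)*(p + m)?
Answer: 31339 + sqrt(44501) ≈ 31550.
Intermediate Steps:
U(m, p) = (4 + m)*(m + p) (U(m, p) = (m + 4)*(m + p) = (4 + m)*(m + p))
31339 + B(199, U(-14, 7)) = 31339 + sqrt(199**2 + ((-14)**2 + 4*(-14) + 4*7 - 14*7)**2) = 31339 + sqrt(39601 + (196 - 56 + 28 - 98)**2) = 31339 + sqrt(39601 + 70**2) = 31339 + sqrt(39601 + 4900) = 31339 + sqrt(44501)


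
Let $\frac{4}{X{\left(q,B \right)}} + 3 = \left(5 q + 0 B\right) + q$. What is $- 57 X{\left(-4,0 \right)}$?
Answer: $\frac{76}{9} \approx 8.4444$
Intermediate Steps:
$X{\left(q,B \right)} = \frac{4}{-3 + 6 q}$ ($X{\left(q,B \right)} = \frac{4}{-3 + \left(\left(5 q + 0 B\right) + q\right)} = \frac{4}{-3 + \left(\left(5 q + 0\right) + q\right)} = \frac{4}{-3 + \left(5 q + q\right)} = \frac{4}{-3 + 6 q}$)
$- 57 X{\left(-4,0 \right)} = - 57 \frac{4}{3 \left(-1 + 2 \left(-4\right)\right)} = - 57 \frac{4}{3 \left(-1 - 8\right)} = - 57 \frac{4}{3 \left(-9\right)} = - 57 \cdot \frac{4}{3} \left(- \frac{1}{9}\right) = \left(-57\right) \left(- \frac{4}{27}\right) = \frac{76}{9}$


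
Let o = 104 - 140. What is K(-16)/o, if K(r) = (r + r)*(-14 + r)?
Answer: -80/3 ≈ -26.667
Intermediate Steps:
K(r) = 2*r*(-14 + r) (K(r) = (2*r)*(-14 + r) = 2*r*(-14 + r))
o = -36
K(-16)/o = (2*(-16)*(-14 - 16))/(-36) = (2*(-16)*(-30))*(-1/36) = 960*(-1/36) = -80/3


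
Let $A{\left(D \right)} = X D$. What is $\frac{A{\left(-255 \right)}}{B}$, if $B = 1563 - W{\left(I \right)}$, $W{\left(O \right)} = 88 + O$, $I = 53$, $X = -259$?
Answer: $\frac{22015}{474} \approx 46.445$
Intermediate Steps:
$A{\left(D \right)} = - 259 D$
$B = 1422$ ($B = 1563 - \left(88 + 53\right) = 1563 - 141 = 1422$)
$\frac{A{\left(-255 \right)}}{B} = \frac{\left(-259\right) \left(-255\right)}{1422} = 66045 \cdot \frac{1}{1422} = \frac{22015}{474}$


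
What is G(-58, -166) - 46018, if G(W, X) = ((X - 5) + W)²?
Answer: 6423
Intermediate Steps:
G(W, X) = (-5 + W + X)² (G(W, X) = ((-5 + X) + W)² = (-5 + W + X)²)
G(-58, -166) - 46018 = (-5 - 58 - 166)² - 46018 = (-229)² - 46018 = 52441 - 46018 = 6423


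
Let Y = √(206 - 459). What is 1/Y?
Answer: -I*√253/253 ≈ -0.062869*I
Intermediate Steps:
Y = I*√253 (Y = √(-253) = I*√253 ≈ 15.906*I)
1/Y = 1/(I*√253) = -I*√253/253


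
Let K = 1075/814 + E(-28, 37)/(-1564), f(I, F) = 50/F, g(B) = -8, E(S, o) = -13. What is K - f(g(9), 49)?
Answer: 9623709/31190852 ≈ 0.30854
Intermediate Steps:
K = 845941/636548 (K = 1075/814 - 13/(-1564) = 1075*(1/814) - 13*(-1/1564) = 1075/814 + 13/1564 = 845941/636548 ≈ 1.3290)
K - f(g(9), 49) = 845941/636548 - 50/49 = 9623709/31190852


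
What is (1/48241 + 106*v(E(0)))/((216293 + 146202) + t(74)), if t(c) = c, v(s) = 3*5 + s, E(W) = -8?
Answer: 35794823/17490691129 ≈ 0.0020465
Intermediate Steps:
v(s) = 15 + s
(1/48241 + 106*v(E(0)))/((216293 + 146202) + t(74)) = (1/48241 + 106*(15 - 8))/((216293 + 146202) + 74) = (1/48241 + 106*7)/(362495 + 74) = (1/48241 + 742)/362569 = (35794823/48241)*(1/362569) = 35794823/17490691129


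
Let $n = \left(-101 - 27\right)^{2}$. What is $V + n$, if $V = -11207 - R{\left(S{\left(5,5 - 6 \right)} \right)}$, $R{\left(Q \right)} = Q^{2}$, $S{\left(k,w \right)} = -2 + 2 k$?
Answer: $5113$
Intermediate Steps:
$n = 16384$ ($n = \left(-128\right)^{2} = 16384$)
$V = -11271$ ($V = -11207 - \left(-2 + 2 \cdot 5\right)^{2} = -11207 - \left(-2 + 10\right)^{2} = -11207 - 8^{2} = -11207 - 64 = -11271$)
$V + n = -11271 + 16384 = 5113$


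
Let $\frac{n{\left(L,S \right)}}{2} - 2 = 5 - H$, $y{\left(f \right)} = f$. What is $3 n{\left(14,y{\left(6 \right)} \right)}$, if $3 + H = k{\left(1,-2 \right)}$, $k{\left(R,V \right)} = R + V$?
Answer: $66$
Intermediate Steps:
$H = -4$ ($H = -3 + \left(1 - 2\right) = -3 - 1 = -4$)
$n{\left(L,S \right)} = 22$ ($n{\left(L,S \right)} = 4 + 2 \left(5 - -4\right) = 4 + 2 \left(5 + 4\right) = 4 + 2 \cdot 9 = 4 + 18 = 22$)
$3 n{\left(14,y{\left(6 \right)} \right)} = 3 \cdot 22 = 66$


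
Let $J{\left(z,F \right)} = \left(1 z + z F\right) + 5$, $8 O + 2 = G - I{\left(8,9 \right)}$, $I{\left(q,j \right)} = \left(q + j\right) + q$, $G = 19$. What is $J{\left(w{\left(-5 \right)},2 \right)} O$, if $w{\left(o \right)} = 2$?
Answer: $-11$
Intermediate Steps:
$I{\left(q,j \right)} = j + 2 q$ ($I{\left(q,j \right)} = \left(j + q\right) + q = j + 2 q$)
$O = -1$ ($O = - \frac{1}{4} + \frac{19 - \left(9 + 2 \cdot 8\right)}{8} = - \frac{1}{4} + \frac{19 - \left(9 + 16\right)}{8} = - \frac{1}{4} + \frac{19 - 25}{8} = - \frac{1}{4} + \frac{1}{8} \left(-6\right) = - \frac{1}{4} - \frac{3}{4} = -1$)
$J{\left(z,F \right)} = 5 + z + F z$ ($J{\left(z,F \right)} = \left(z + F z\right) + 5 = 5 + z + F z$)
$J{\left(w{\left(-5 \right)},2 \right)} O = \left(5 + 2 + 2 \cdot 2\right) \left(-1\right) = \left(5 + 2 + 4\right) \left(-1\right) = 11 \left(-1\right) = -11$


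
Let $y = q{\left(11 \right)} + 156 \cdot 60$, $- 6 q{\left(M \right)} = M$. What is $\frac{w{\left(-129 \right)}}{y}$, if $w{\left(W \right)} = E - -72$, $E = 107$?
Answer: $\frac{1074}{56149} \approx 0.019128$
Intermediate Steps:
$q{\left(M \right)} = - \frac{M}{6}$
$w{\left(W \right)} = 179$ ($w{\left(W \right)} = 107 - -72 = 107 + 72 = 179$)
$y = \frac{56149}{6}$ ($y = \left(- \frac{1}{6}\right) 11 + 156 \cdot 60 = - \frac{11}{6} + 9360 = \frac{56149}{6} \approx 9358.2$)
$\frac{w{\left(-129 \right)}}{y} = \frac{179}{\frac{56149}{6}} = 179 \cdot \frac{6}{56149} = \frac{1074}{56149}$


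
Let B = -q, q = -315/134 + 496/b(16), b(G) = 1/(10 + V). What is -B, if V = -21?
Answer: -731419/134 ≈ -5458.4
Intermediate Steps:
b(G) = -1/11 (b(G) = 1/(10 - 21) = 1/(-11) = -1/11)
q = -731419/134 (q = -315/134 + 496/(-1/11) = -315*1/134 + 496*(-11) = -315/134 - 5456 = -731419/134 ≈ -5458.4)
B = 731419/134 (B = -1*(-731419/134) = 731419/134 ≈ 5458.4)
-B = -1*731419/134 = -731419/134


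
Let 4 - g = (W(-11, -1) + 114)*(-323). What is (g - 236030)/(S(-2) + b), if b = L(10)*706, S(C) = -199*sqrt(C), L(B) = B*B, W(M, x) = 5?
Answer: -2324963900/830739867 - 13106737*I*sqrt(2)/1661479734 ≈ -2.7987 - 0.011156*I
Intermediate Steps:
L(B) = B**2
b = 70600 (b = 10**2*706 = 100*706 = 70600)
g = 38441 (g = 4 - (5 + 114)*(-323) = 4 - 119*(-323) = 4 - 1*(-38437) = 4 + 38437 = 38441)
(g - 236030)/(S(-2) + b) = (38441 - 236030)/(-199*I*sqrt(2) + 70600) = -197589/(-199*I*sqrt(2) + 70600) = -197589/(70600 - 199*I*sqrt(2))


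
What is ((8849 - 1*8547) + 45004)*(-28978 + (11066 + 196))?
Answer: -802641096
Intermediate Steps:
((8849 - 1*8547) + 45004)*(-28978 + (11066 + 196)) = ((8849 - 8547) + 45004)*(-28978 + 11262) = (302 + 45004)*(-17716) = 45306*(-17716) = -802641096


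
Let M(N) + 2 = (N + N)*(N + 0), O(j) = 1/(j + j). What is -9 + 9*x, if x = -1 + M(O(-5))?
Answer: -1791/50 ≈ -35.820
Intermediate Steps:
O(j) = 1/(2*j)
M(N) = -2 + 2*N² (M(N) = -2 + (N + N)*(N + 0) = -2 + (2*N)*N = -2 + 2*N²)
x = -149/50 (x = -1 + (-2 + 2*((½)/(-5))²) = -1 + (-2 + 2*((½)*(-⅕))²) = -1 + (-2 + 2*(-⅒)²) = -1 + (-2 + 2*(1/100)) = -1 + (-2 + 1/50) = -1 - 99/50 = -149/50 ≈ -2.9800)
-9 + 9*x = -9 + 9*(-149/50) = -9 - 1341/50 = -1791/50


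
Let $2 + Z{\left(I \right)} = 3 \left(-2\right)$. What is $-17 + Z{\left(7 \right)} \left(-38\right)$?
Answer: $287$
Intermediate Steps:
$Z{\left(I \right)} = -8$ ($Z{\left(I \right)} = -2 + 3 \left(-2\right) = -2 - 6 = -8$)
$-17 + Z{\left(7 \right)} \left(-38\right) = -17 - -304 = -17 + 304 = 287$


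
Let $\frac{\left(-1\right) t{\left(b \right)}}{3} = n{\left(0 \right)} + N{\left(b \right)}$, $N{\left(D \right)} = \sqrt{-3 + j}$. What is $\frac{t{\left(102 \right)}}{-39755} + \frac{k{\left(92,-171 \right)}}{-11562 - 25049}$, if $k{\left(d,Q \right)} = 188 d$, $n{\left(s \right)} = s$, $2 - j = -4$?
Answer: $- \frac{17296}{36611} + \frac{3 \sqrt{3}}{39755} \approx -0.4723$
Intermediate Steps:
$j = 6$ ($j = 2 - -4 = 2 + 4 = 6$)
$N{\left(D \right)} = \sqrt{3}$ ($N{\left(D \right)} = \sqrt{-3 + 6} = \sqrt{3}$)
$t{\left(b \right)} = - 3 \sqrt{3}$ ($t{\left(b \right)} = - 3 \left(0 + \sqrt{3}\right) = - 3 \sqrt{3}$)
$\frac{t{\left(102 \right)}}{-39755} + \frac{k{\left(92,-171 \right)}}{-11562 - 25049} = \frac{\left(-3\right) \sqrt{3}}{-39755} + \frac{188 \cdot 92}{-11562 - 25049} = - 3 \sqrt{3} \left(- \frac{1}{39755}\right) + \frac{17296}{-36611} = \frac{3 \sqrt{3}}{39755} + 17296 \left(- \frac{1}{36611}\right) = \frac{3 \sqrt{3}}{39755} - \frac{17296}{36611} = - \frac{17296}{36611} + \frac{3 \sqrt{3}}{39755}$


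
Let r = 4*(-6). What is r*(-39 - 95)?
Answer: 3216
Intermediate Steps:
r = -24
r*(-39 - 95) = -24*(-39 - 95) = -24*(-134) = 3216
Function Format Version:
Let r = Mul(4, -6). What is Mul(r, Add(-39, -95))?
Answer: 3216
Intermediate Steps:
r = -24
Mul(r, Add(-39, -95)) = Mul(-24, Add(-39, -95)) = Mul(-24, -134) = 3216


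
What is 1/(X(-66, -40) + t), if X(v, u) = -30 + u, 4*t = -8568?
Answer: -1/2212 ≈ -0.00045208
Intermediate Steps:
t = -2142 (t = (¼)*(-8568) = -2142)
1/(X(-66, -40) + t) = 1/((-30 - 40) - 2142) = 1/(-70 - 2142) = 1/(-2212) = -1/2212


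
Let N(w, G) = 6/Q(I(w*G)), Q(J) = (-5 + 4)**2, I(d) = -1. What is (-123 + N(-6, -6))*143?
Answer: -16731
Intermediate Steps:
Q(J) = 1 (Q(J) = (-1)**2 = 1)
N(w, G) = 6 (N(w, G) = 6/1 = 6*1 = 6)
(-123 + N(-6, -6))*143 = (-123 + 6)*143 = -117*143 = -16731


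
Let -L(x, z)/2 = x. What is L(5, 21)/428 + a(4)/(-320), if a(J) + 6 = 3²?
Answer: -1121/34240 ≈ -0.032739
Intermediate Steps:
L(x, z) = -2*x
a(J) = 3 (a(J) = -6 + 3² = -6 + 9 = 3)
L(5, 21)/428 + a(4)/(-320) = -2*5/428 + 3/(-320) = -10*1/428 + 3*(-1/320) = -5/214 - 3/320 = -1121/34240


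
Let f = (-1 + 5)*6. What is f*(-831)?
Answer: -19944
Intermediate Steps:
f = 24 (f = 4*6 = 24)
f*(-831) = 24*(-831) = -19944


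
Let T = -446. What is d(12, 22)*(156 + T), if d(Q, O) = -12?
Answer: 3480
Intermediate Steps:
d(12, 22)*(156 + T) = -12*(156 - 446) = -12*(-290) = 3480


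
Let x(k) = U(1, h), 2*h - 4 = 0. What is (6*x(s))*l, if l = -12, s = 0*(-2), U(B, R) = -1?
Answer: 72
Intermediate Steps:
h = 2 (h = 2 + (½)*0 = 2 + 0 = 2)
s = 0
x(k) = -1
(6*x(s))*l = (6*(-1))*(-12) = -6*(-12) = 72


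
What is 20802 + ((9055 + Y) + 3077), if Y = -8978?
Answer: 23956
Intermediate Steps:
20802 + ((9055 + Y) + 3077) = 20802 + ((9055 - 8978) + 3077) = 20802 + (77 + 3077) = 20802 + 3154 = 23956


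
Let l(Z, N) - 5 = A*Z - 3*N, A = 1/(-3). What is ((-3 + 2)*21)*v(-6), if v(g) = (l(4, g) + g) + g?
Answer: -203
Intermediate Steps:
A = -⅓ ≈ -0.33333
l(Z, N) = 5 - 3*N - Z/3 (l(Z, N) = 5 + (-Z/3 - 3*N) = 5 + (-3*N - Z/3) = 5 - 3*N - Z/3)
v(g) = 11/3 - g (v(g) = ((5 - 3*g - ⅓*4) + g) + g = ((5 - 3*g - 4/3) + g) + g = ((11/3 - 3*g) + g) + g = (11/3 - 2*g) + g = 11/3 - g)
((-3 + 2)*21)*v(-6) = ((-3 + 2)*21)*(11/3 - 1*(-6)) = (-1*21)*(11/3 + 6) = -21*29/3 = -203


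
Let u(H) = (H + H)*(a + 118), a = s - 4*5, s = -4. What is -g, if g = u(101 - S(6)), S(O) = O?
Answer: -17860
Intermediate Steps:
a = -24 (a = -4 - 4*5 = -4 - 20 = -24)
u(H) = 188*H (u(H) = (H + H)*(-24 + 118) = (2*H)*94 = 188*H)
g = 17860 (g = 188*(101 - 1*6) = 188*(101 - 6) = 188*95 = 17860)
-g = -1*17860 = -17860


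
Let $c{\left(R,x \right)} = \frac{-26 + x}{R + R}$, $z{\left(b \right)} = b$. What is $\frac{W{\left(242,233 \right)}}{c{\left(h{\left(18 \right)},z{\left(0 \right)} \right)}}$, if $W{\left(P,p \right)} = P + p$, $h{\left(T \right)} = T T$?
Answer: $- \frac{153900}{13} \approx -11838.0$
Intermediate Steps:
$h{\left(T \right)} = T^{2}$
$c{\left(R,x \right)} = \frac{-26 + x}{2 R}$
$\frac{W{\left(242,233 \right)}}{c{\left(h{\left(18 \right)},z{\left(0 \right)} \right)}} = \frac{242 + 233}{\frac{1}{2} \frac{1}{18^{2}} \left(-26 + 0\right)} = \frac{475}{\frac{1}{2} \cdot \frac{1}{324} \left(-26\right)} = \frac{475}{- \frac{13}{324}} = 475 \left(- \frac{324}{13}\right) = - \frac{153900}{13}$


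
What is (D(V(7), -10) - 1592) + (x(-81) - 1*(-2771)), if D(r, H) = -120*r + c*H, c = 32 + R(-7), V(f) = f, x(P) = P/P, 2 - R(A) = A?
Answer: -70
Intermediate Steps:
R(A) = 2 - A
x(P) = 1
c = 41 (c = 32 + (2 - 1*(-7)) = 32 + (2 + 7) = 32 + 9 = 41)
D(r, H) = -120*r + 41*H
(D(V(7), -10) - 1592) + (x(-81) - 1*(-2771)) = ((-120*7 + 41*(-10)) - 1592) + (1 - 1*(-2771)) = ((-840 - 410) - 1592) + (1 + 2771) = (-1250 - 1592) + 2772 = -2842 + 2772 = -70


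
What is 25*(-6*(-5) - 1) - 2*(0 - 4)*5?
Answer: 765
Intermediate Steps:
25*(-6*(-5) - 1) - 2*(0 - 4)*5 = 25*(30 - 1) - 2*(-4)*5 = 25*29 + 8*5 = 725 + 40 = 765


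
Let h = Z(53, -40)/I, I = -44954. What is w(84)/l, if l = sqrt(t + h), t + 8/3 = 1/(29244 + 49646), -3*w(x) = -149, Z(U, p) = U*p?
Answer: -13559*I*sqrt(182684528043990)/5972034261 ≈ -30.687*I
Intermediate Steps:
w(x) = 149/3 (w(x) = -1/3*(-149) = 149/3)
t = -631117/236670 (t = -8/3 + 1/(29244 + 49646) = -8/3 + 1/78890 = -631117/236670 ≈ -2.6667)
h = 1060/22477 (h = (53*(-40))/(-44954) = -2120*(-1/44954) = 1060/22477 ≈ 0.047159)
l = I*sqrt(182684528043990)/8351070 (l = sqrt(-631117/236670 + 1060/22477) = sqrt(-1990678087/759947370) = I*sqrt(182684528043990)/8351070 ≈ 1.6185*I)
w(84)/l = 149/(3*((I*sqrt(182684528043990)/8351070))) = 149*(-91*I*sqrt(182684528043990)/1990678087)/3 = -13559*I*sqrt(182684528043990)/5972034261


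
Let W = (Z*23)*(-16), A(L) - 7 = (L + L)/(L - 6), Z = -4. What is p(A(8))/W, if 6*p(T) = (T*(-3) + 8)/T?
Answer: -37/132480 ≈ -0.00027929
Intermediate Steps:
A(L) = 7 + 2*L/(-6 + L) (A(L) = 7 + (L + L)/(L - 6) = 7 + (2*L)/(-6 + L) = 7 + 2*L/(-6 + L))
W = 1472 (W = -4*23*(-16) = -92*(-16) = 1472)
p(T) = (8 - 3*T)/(6*T) (p(T) = ((T*(-3) + 8)/T)/6 = ((-3*T + 8)/T)/6 = ((8 - 3*T)/T)/6 = (8 - 3*T)/(6*T))
p(A(8))/W = ((8 - 9*(-14 + 3*8)/(-6 + 8))/(6*((3*(-14 + 3*8)/(-6 + 8)))))/1472 = ((8 - 9*(-14 + 24)/2)/(6*((3*(-14 + 24)/2))))*(1/1472) = ((8 - 9*10/2)/(6*((3*(1/2)*10))))*(1/1472) = ((1/6)*(8 - 3*15)/15)*(1/1472) = ((1/6)*(1/15)*(8 - 45))*(1/1472) = ((1/6)*(1/15)*(-37))*(1/1472) = -37/90*1/1472 = -37/132480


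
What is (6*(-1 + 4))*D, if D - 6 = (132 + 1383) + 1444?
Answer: 53370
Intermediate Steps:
D = 2965 (D = 6 + ((132 + 1383) + 1444) = 6 + (1515 + 1444) = 6 + 2959 = 2965)
(6*(-1 + 4))*D = (6*(-1 + 4))*2965 = (6*3)*2965 = 18*2965 = 53370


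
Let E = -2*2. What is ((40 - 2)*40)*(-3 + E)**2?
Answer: 74480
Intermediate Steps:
E = -4
((40 - 2)*40)*(-3 + E)**2 = ((40 - 2)*40)*(-3 - 4)**2 = (38*40)*(-7)**2 = 1520*49 = 74480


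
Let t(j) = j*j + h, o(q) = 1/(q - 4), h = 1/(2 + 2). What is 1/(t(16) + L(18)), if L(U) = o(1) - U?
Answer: 12/2855 ≈ 0.0042032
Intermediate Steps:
h = ¼ (h = 1/4 = ¼ ≈ 0.25000)
o(q) = 1/(-4 + q)
L(U) = -⅓ - U (L(U) = 1/(-4 + 1) - U = 1/(-3) - U = -⅓ - U)
t(j) = ¼ + j² (t(j) = j*j + ¼ = j² + ¼ = ¼ + j²)
1/(t(16) + L(18)) = 1/((¼ + 16²) + (-⅓ - 1*18)) = 1/((¼ + 256) + (-⅓ - 18)) = 1/(1025/4 - 55/3) = 1/(2855/12) = 12/2855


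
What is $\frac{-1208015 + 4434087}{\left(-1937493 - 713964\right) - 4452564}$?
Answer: $- \frac{3226072}{7104021} \approx -0.45412$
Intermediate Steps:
$\frac{-1208015 + 4434087}{\left(-1937493 - 713964\right) - 4452564} = \frac{3226072}{-2651457 - 4452564} = \frac{3226072}{-7104021} = 3226072 \left(- \frac{1}{7104021}\right) = - \frac{3226072}{7104021}$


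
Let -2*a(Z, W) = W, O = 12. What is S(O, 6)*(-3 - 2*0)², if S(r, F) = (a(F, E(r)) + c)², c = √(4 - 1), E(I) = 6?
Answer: 108 - 54*√3 ≈ 14.469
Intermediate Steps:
a(Z, W) = -W/2
c = √3 ≈ 1.7320
S(r, F) = (-3 + √3)² (S(r, F) = (-½*6 + √3)² = (-3 + √3)²)
S(O, 6)*(-3 - 2*0)² = (3 - √3)²*(-3 - 2*0)² = (3 - √3)²*(-3 + 0)² = (3 - √3)²*(-3)² = (3 - √3)²*9 = 9*(3 - √3)²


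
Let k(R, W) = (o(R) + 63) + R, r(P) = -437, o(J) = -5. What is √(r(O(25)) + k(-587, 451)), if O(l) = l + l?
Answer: I*√966 ≈ 31.081*I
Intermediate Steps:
O(l) = 2*l
k(R, W) = 58 + R (k(R, W) = (-5 + 63) + R = 58 + R)
√(r(O(25)) + k(-587, 451)) = √(-437 + (58 - 587)) = √(-437 - 529) = √(-966) = I*√966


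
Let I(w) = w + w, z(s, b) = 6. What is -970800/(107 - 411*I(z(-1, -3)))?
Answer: 38832/193 ≈ 201.20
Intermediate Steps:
I(w) = 2*w
-970800/(107 - 411*I(z(-1, -3))) = -970800/(107 - 822*6) = -970800/(107 - 411*12) = -970800/(107 - 4932) = -970800/(-4825) = -970800*(-1/4825) = 38832/193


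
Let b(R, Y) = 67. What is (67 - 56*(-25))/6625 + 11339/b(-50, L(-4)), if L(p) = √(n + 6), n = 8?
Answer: 75219164/443875 ≈ 169.46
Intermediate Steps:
L(p) = √14 (L(p) = √(8 + 6) = √14)
(67 - 56*(-25))/6625 + 11339/b(-50, L(-4)) = (67 - 56*(-25))/6625 + 11339/67 = (67 + 1400)*(1/6625) + 11339*(1/67) = 1467*(1/6625) + 11339/67 = 1467/6625 + 11339/67 = 75219164/443875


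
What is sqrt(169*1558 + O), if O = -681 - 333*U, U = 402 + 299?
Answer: 2*sqrt(7297) ≈ 170.84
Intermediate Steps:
U = 701
O = -234114 (O = -681 - 333*701 = -681 - 233433 = -234114)
sqrt(169*1558 + O) = sqrt(169*1558 - 234114) = sqrt(263302 - 234114) = sqrt(29188) = 2*sqrt(7297)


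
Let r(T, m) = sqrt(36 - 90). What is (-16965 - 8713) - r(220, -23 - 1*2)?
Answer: -25678 - 3*I*sqrt(6) ≈ -25678.0 - 7.3485*I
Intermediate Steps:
r(T, m) = 3*I*sqrt(6) (r(T, m) = sqrt(-54) = 3*I*sqrt(6))
(-16965 - 8713) - r(220, -23 - 1*2) = (-16965 - 8713) - 3*I*sqrt(6) = -25678 - 3*I*sqrt(6)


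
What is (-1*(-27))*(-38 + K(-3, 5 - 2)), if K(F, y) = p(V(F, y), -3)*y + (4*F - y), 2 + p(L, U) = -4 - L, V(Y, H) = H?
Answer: -2160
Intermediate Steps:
p(L, U) = -6 - L (p(L, U) = -2 + (-4 - L) = -6 - L)
K(F, y) = -y + 4*F + y*(-6 - y) (K(F, y) = (-6 - y)*y + (4*F - y) = y*(-6 - y) + (-y + 4*F) = -y + 4*F + y*(-6 - y))
(-1*(-27))*(-38 + K(-3, 5 - 2)) = (-1*(-27))*(-38 + (-(5 - 2) + 4*(-3) - (5 - 2)*(6 + (5 - 2)))) = 27*(-38 + (-1*3 - 12 - 1*3*(6 + 3))) = 27*(-38 + (-3 - 12 - 1*3*9)) = 27*(-38 + (-3 - 12 - 27)) = 27*(-38 - 42) = 27*(-80) = -2160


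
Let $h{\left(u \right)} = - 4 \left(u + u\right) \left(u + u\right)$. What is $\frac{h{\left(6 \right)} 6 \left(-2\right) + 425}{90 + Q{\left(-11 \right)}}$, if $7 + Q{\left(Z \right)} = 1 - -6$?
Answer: $\frac{7337}{90} \approx 81.522$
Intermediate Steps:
$h{\left(u \right)} = - 16 u^{2}$ ($h{\left(u \right)} = - 4 \cdot 2 u 2 u = - 4 \cdot 4 u^{2} = - 16 u^{2}$)
$Q{\left(Z \right)} = 0$ ($Q{\left(Z \right)} = -7 + \left(1 - -6\right) = -7 + \left(1 + 6\right) = -7 + 7 = 0$)
$\frac{h{\left(6 \right)} 6 \left(-2\right) + 425}{90 + Q{\left(-11 \right)}} = \frac{- 16 \cdot 6^{2} \cdot 6 \left(-2\right) + 425}{90 + 0} = \frac{\left(-16\right) 36 \cdot 6 \left(-2\right) + 425}{90} = \left(\left(-576\right) 6 \left(-2\right) + 425\right) \frac{1}{90} = \left(\left(-3456\right) \left(-2\right) + 425\right) \frac{1}{90} = \left(6912 + 425\right) \frac{1}{90} = 7337 \cdot \frac{1}{90} = \frac{7337}{90}$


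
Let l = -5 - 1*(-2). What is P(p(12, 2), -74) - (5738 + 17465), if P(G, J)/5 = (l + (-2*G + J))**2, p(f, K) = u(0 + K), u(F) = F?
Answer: 9602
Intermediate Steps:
p(f, K) = K (p(f, K) = 0 + K = K)
l = -3 (l = -5 + 2 = -3)
P(G, J) = 5*(-3 + J - 2*G)**2 (P(G, J) = 5*(-3 + (-2*G + J))**2 = 5*(-3 + (J - 2*G))**2 = 5*(-3 + J - 2*G)**2)
P(p(12, 2), -74) - (5738 + 17465) = 5*(3 - 1*(-74) + 2*2)**2 - (5738 + 17465) = 5*(3 + 74 + 4)**2 - 1*23203 = 5*81**2 - 23203 = 5*6561 - 23203 = 32805 - 23203 = 9602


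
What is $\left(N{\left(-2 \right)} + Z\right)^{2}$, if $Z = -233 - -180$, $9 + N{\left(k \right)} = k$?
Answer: $4096$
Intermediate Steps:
$N{\left(k \right)} = -9 + k$
$Z = -53$ ($Z = -233 + 180 = -53$)
$\left(N{\left(-2 \right)} + Z\right)^{2} = \left(\left(-9 - 2\right) - 53\right)^{2} = \left(-11 - 53\right)^{2} = \left(-64\right)^{2} = 4096$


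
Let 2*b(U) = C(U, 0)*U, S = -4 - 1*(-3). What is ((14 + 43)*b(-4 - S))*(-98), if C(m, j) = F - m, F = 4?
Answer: 58653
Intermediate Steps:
S = -1 (S = -4 + 3 = -1)
C(m, j) = 4 - m
b(U) = U*(4 - U)/2 (b(U) = ((4 - U)*U)/2 = (U*(4 - U))/2 = U*(4 - U)/2)
((14 + 43)*b(-4 - S))*(-98) = ((14 + 43)*((-4 - 1*(-1))*(4 - (-4 - 1*(-1)))/2))*(-98) = (57*((-4 + 1)*(4 - (-4 + 1))/2))*(-98) = (57*((½)*(-3)*(4 - 1*(-3))))*(-98) = (57*((½)*(-3)*(4 + 3)))*(-98) = (57*((½)*(-3)*7))*(-98) = (57*(-21/2))*(-98) = -1197/2*(-98) = 58653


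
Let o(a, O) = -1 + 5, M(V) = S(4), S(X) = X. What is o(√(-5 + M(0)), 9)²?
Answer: 16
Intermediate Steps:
M(V) = 4
o(a, O) = 4
o(√(-5 + M(0)), 9)² = 4² = 16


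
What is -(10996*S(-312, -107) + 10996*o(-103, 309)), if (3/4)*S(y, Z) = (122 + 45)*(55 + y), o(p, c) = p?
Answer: 1891147060/3 ≈ 6.3038e+8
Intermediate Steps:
S(y, Z) = 36740/3 + 668*y/3 (S(y, Z) = 4*((122 + 45)*(55 + y))/3 = 4*(167*(55 + y))/3 = 4*(9185 + 167*y)/3 = 36740/3 + 668*y/3)
-(10996*S(-312, -107) + 10996*o(-103, 309)) = -(400595276/3 - 763914112) = -10996/(1/((36740/3 - 69472) - 103)) = -10996/(1/(-171676/3 - 103)) = -10996/(1/(-171985/3)) = -10996/(-3/171985) = -10996*(-171985/3) = 1891147060/3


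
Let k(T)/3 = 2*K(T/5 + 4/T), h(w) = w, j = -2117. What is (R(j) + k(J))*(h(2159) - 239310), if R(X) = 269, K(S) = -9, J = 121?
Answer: -50987465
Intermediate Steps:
k(T) = -54 (k(T) = 3*(2*(-9)) = 3*(-18) = -54)
(R(j) + k(J))*(h(2159) - 239310) = (269 - 54)*(2159 - 239310) = 215*(-237151) = -50987465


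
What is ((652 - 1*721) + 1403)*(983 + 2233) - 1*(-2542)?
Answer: 4292686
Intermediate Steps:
((652 - 1*721) + 1403)*(983 + 2233) - 1*(-2542) = ((652 - 721) + 1403)*3216 + 2542 = (-69 + 1403)*3216 + 2542 = 1334*3216 + 2542 = 4290144 + 2542 = 4292686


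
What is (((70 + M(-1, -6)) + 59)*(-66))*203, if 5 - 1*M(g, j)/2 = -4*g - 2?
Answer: -1808730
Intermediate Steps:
M(g, j) = 14 + 8*g (M(g, j) = 10 - 2*(-4*g - 2) = 10 - 2*(-2 - 4*g) = 10 + (4 + 8*g) = 14 + 8*g)
(((70 + M(-1, -6)) + 59)*(-66))*203 = (((70 + (14 + 8*(-1))) + 59)*(-66))*203 = (((70 + (14 - 8)) + 59)*(-66))*203 = (((70 + 6) + 59)*(-66))*203 = ((76 + 59)*(-66))*203 = (135*(-66))*203 = -8910*203 = -1808730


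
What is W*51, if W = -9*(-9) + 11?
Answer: 4692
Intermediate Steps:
W = 92 (W = 81 + 11 = 92)
W*51 = 92*51 = 4692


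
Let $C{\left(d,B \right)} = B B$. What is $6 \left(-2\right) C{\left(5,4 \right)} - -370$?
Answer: $178$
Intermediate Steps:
$C{\left(d,B \right)} = B^{2}$
$6 \left(-2\right) C{\left(5,4 \right)} - -370 = 6 \left(-2\right) 4^{2} - -370 = \left(-12\right) 16 + 370 = -192 + 370 = 178$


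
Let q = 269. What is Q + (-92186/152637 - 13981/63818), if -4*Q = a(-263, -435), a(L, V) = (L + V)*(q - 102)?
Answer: 141929493290647/4870494033 ≈ 29141.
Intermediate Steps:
a(L, V) = 167*L + 167*V (a(L, V) = (L + V)*(269 - 102) = (L + V)*167 = 167*L + 167*V)
Q = 58283/2 (Q = -(167*(-263) + 167*(-435))/4 = -(-43921 - 72645)/4 = -¼*(-116566) = 58283/2 ≈ 29142.)
Q + (-92186/152637 - 13981/63818) = 58283/2 + (-92186/152637 - 13981/63818) = 58283/2 - 8017144045/9740988066 = 141929493290647/4870494033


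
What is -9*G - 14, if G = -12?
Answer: 94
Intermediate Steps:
-9*G - 14 = -9*(-12) - 14 = 108 - 14 = 94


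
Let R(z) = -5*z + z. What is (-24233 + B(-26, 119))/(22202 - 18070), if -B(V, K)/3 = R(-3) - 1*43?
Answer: -6035/1033 ≈ -5.8422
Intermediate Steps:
R(z) = -4*z
B(V, K) = 93 (B(V, K) = -3*(-4*(-3) - 1*43) = -3*(12 - 43) = -3*(-31) = 93)
(-24233 + B(-26, 119))/(22202 - 18070) = (-24233 + 93)/(22202 - 18070) = -24140/4132 = -24140*1/4132 = -6035/1033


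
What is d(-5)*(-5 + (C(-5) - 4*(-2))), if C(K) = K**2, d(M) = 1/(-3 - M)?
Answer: 14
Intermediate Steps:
d(-5)*(-5 + (C(-5) - 4*(-2))) = (-1/(3 - 5))*(-5 + ((-5)**2 - 4*(-2))) = (-1/(-2))*(-5 + (25 + 8)) = (-1*(-1/2))*(-5 + 33) = (1/2)*28 = 14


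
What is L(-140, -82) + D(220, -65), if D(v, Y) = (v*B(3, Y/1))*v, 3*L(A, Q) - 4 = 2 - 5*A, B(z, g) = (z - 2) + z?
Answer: 581506/3 ≈ 1.9384e+5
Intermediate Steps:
B(z, g) = -2 + 2*z (B(z, g) = (-2 + z) + z = -2 + 2*z)
L(A, Q) = 2 - 5*A/3 (L(A, Q) = 4/3 + (2 - 5*A)/3 = 4/3 + (⅔ - 5*A/3) = 2 - 5*A/3)
D(v, Y) = 4*v² (D(v, Y) = (v*(-2 + 2*3))*v = (v*(-2 + 6))*v = (v*4)*v = (4*v)*v = 4*v²)
L(-140, -82) + D(220, -65) = (2 - 5/3*(-140)) + 4*220² = (2 + 700/3) + 4*48400 = 706/3 + 193600 = 581506/3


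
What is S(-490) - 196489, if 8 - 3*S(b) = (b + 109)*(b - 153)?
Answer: -834442/3 ≈ -2.7815e+5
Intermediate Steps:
S(b) = 8/3 - (-153 + b)*(109 + b)/3 (S(b) = 8/3 - (b + 109)*(b - 153)/3 = 8/3 - (109 + b)*(-153 + b)/3 = 8/3 - (-153 + b)*(109 + b)/3)
S(-490) - 196489 = (16685/3 - ⅓*(-490)² + (44/3)*(-490)) - 196489 = (16685/3 - ⅓*240100 - 21560/3) - 196489 = (16685/3 - 240100/3 - 21560/3) - 196489 = -244975/3 - 196489 = -834442/3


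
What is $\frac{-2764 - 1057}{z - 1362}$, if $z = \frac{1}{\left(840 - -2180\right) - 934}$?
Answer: $\frac{7970606}{2841131} \approx 2.8054$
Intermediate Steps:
$z = \frac{1}{2086}$ ($z = \frac{1}{\left(840 + 2180\right) - 934} = \frac{1}{3020 - 934} = \frac{1}{2086} \approx 0.00047939$)
$\frac{-2764 - 1057}{z - 1362} = \frac{-2764 - 1057}{\frac{1}{2086} - 1362} = - \frac{3821}{\frac{1}{2086} - 1362} = - \frac{3821}{- \frac{2841131}{2086}} = \left(-3821\right) \left(- \frac{2086}{2841131}\right) = \frac{7970606}{2841131}$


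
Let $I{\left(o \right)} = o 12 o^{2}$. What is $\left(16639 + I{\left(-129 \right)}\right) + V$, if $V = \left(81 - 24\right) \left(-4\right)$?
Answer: $-25743857$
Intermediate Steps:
$V = -228$ ($V = 57 \left(-4\right) = -228$)
$I{\left(o \right)} = 12 o^{3}$ ($I{\left(o \right)} = 12 o o^{2} = 12 o^{3}$)
$\left(16639 + I{\left(-129 \right)}\right) + V = \left(16639 + 12 \left(-129\right)^{3}\right) - 228 = \left(16639 + 12 \left(-2146689\right)\right) - 228 = \left(16639 - 25760268\right) - 228 = -25743629 - 228 = -25743857$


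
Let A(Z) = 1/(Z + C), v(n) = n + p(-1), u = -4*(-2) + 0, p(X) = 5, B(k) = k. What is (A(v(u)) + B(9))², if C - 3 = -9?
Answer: 4096/49 ≈ 83.592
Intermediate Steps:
C = -6 (C = 3 - 9 = -6)
u = 8 (u = 8 + 0 = 8)
v(n) = 5 + n (v(n) = n + 5 = 5 + n)
A(Z) = 1/(-6 + Z) (A(Z) = 1/(Z - 6) = 1/(-6 + Z))
(A(v(u)) + B(9))² = (1/(-6 + (5 + 8)) + 9)² = (1/(-6 + 13) + 9)² = (1/7 + 9)² = (⅐ + 9)² = (64/7)² = 4096/49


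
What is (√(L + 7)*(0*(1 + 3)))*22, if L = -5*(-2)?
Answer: 0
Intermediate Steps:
L = 10
(√(L + 7)*(0*(1 + 3)))*22 = (√(10 + 7)*(0*(1 + 3)))*22 = (√17*(0*4))*22 = (√17*0)*22 = 0*22 = 0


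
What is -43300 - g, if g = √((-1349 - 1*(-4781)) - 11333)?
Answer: -43300 - I*√7901 ≈ -43300.0 - 88.888*I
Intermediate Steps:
g = I*√7901 (g = √((-1349 + 4781) - 11333) = √(3432 - 11333) = √(-7901) = I*√7901 ≈ 88.888*I)
-43300 - g = -43300 - I*√7901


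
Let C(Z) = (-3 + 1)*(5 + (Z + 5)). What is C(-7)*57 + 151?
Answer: -191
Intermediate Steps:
C(Z) = -20 - 2*Z (C(Z) = -2*(5 + (5 + Z)) = -2*(10 + Z) = -20 - 2*Z)
C(-7)*57 + 151 = (-20 - 2*(-7))*57 + 151 = (-20 + 14)*57 + 151 = -6*57 + 151 = -342 + 151 = -191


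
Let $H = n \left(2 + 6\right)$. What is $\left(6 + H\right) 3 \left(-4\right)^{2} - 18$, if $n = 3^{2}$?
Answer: $3726$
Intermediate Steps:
$n = 9$
$H = 72$ ($H = 9 \left(2 + 6\right) = 9 \cdot 8 = 72$)
$\left(6 + H\right) 3 \left(-4\right)^{2} - 18 = \left(6 + 72\right) 3 \left(-4\right)^{2} - 18 = 78 \cdot 3 \cdot 16 - 18 = 234 \cdot 16 - 18 = 3744 - 18 = 3726$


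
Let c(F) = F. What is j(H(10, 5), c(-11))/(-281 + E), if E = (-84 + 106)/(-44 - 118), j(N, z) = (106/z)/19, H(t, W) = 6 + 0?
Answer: 4293/2379674 ≈ 0.0018040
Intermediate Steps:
H(t, W) = 6
j(N, z) = 106/(19*z) (j(N, z) = (106/z)*(1/19) = 106/(19*z))
E = -11/81 (E = 22/(-162) = 22*(-1/162) = -11/81 ≈ -0.13580)
j(H(10, 5), c(-11))/(-281 + E) = ((106/19)/(-11))/(-281 - 11/81) = ((106/19)*(-1/11))/(-22772/81) = -106/209*(-81/22772) = 4293/2379674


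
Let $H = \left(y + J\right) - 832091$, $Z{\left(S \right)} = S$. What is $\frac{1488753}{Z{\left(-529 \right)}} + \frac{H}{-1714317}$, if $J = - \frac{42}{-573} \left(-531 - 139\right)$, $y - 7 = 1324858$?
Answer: $- \frac{487518948580057}{173212875363} \approx -2814.6$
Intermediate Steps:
$y = 1324865$ ($y = 7 + 1324858 = 1324865$)
$J = - \frac{9380}{191}$ ($J = \left(-42\right) \left(- \frac{1}{573}\right) \left(-670\right) = \frac{14}{191} \left(-670\right) = - \frac{9380}{191} \approx -49.11$)
$H = \frac{94110454}{191}$ ($H = \left(1324865 - \frac{9380}{191}\right) - 832091 = \frac{253039835}{191} - 832091 = \frac{94110454}{191} \approx 4.9273 \cdot 10^{5}$)
$\frac{1488753}{Z{\left(-529 \right)}} + \frac{H}{-1714317} = \frac{1488753}{-529} + \frac{94110454}{191 \left(-1714317\right)} = 1488753 \left(- \frac{1}{529}\right) + \frac{94110454}{191} \left(- \frac{1}{1714317}\right) = - \frac{1488753}{529} - \frac{94110454}{327434547} = - \frac{487518948580057}{173212875363}$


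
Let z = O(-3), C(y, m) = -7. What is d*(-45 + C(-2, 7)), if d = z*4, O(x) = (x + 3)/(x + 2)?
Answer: 0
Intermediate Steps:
O(x) = (3 + x)/(2 + x)
z = 0 (z = (3 - 3)/(2 - 3) = 0/(-1) = -1*0 = 0)
d = 0 (d = 0*4 = 0)
d*(-45 + C(-2, 7)) = 0*(-45 - 7) = 0*(-52) = 0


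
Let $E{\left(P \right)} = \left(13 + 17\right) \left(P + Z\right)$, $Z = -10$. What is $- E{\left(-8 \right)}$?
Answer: $540$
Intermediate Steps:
$E{\left(P \right)} = -300 + 30 P$ ($E{\left(P \right)} = \left(13 + 17\right) \left(P - 10\right) = 30 \left(-10 + P\right) = -300 + 30 P$)
$- E{\left(-8 \right)} = - (-300 + 30 \left(-8\right)) = - (-300 - 240) = \left(-1\right) \left(-540\right) = 540$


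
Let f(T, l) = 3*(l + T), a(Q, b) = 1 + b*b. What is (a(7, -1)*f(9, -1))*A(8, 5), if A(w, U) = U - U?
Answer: 0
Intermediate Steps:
A(w, U) = 0
a(Q, b) = 1 + b²
f(T, l) = 3*T + 3*l (f(T, l) = 3*(T + l) = 3*T + 3*l)
(a(7, -1)*f(9, -1))*A(8, 5) = ((1 + (-1)²)*(3*9 + 3*(-1)))*0 = ((1 + 1)*(27 - 3))*0 = (2*24)*0 = 48*0 = 0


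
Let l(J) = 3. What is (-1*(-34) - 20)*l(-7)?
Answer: 42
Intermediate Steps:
(-1*(-34) - 20)*l(-7) = (-1*(-34) - 20)*3 = (34 - 20)*3 = 14*3 = 42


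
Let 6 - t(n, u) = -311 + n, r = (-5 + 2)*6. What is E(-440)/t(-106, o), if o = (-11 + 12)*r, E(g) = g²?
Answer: 193600/423 ≈ 457.68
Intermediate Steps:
r = -18 (r = -3*6 = -18)
o = -18 (o = (-11 + 12)*(-18) = 1*(-18) = -18)
t(n, u) = 317 - n (t(n, u) = 6 - (-311 + n) = 6 + (311 - n) = 317 - n)
E(-440)/t(-106, o) = (-440)²/(317 - 1*(-106)) = 193600/(317 + 106) = 193600/423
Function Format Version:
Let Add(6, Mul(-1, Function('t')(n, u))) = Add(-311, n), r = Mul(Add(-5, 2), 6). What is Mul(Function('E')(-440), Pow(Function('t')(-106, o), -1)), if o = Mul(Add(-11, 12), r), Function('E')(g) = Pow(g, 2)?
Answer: Rational(193600, 423) ≈ 457.68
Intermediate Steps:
r = -18 (r = Mul(-3, 6) = -18)
o = -18 (o = Mul(Add(-11, 12), -18) = Mul(1, -18) = -18)
Function('t')(n, u) = Add(317, Mul(-1, n)) (Function('t')(n, u) = Add(6, Mul(-1, Add(-311, n))) = Add(6, Add(311, Mul(-1, n))) = Add(317, Mul(-1, n)))
Mul(Function('E')(-440), Pow(Function('t')(-106, o), -1)) = Mul(Pow(-440, 2), Pow(Add(317, Mul(-1, -106)), -1)) = Mul(193600, Pow(Add(317, 106), -1)) = Mul(193600, Pow(423, -1)) = Mul(193600, Rational(1, 423)) = Rational(193600, 423)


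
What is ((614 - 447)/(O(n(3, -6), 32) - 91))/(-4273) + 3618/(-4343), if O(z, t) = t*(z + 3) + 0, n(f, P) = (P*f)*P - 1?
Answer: -53012084587/63634144131 ≈ -0.83308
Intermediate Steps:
n(f, P) = -1 + f*P**2 (n(f, P) = f*P**2 - 1 = -1 + f*P**2)
O(z, t) = t*(3 + z) (O(z, t) = t*(3 + z) + 0 = t*(3 + z))
((614 - 447)/(O(n(3, -6), 32) - 91))/(-4273) + 3618/(-4343) = ((614 - 447)/(32*(3 + (-1 + 3*(-6)**2)) - 91))/(-4273) + 3618/(-4343) = (167/(32*(3 + (-1 + 3*36)) - 91))*(-1/4273) + 3618*(-1/4343) = (167/(32*(3 + (-1 + 108)) - 91))*(-1/4273) - 3618/4343 = (167/(32*(3 + 107) - 91))*(-1/4273) - 3618/4343 = (167/(32*110 - 91))*(-1/4273) - 3618/4343 = (167/(3520 - 91))*(-1/4273) - 3618/4343 = (167/3429)*(-1/4273) - 3618/4343 = -167/14652117 - 3618/4343 = -53012084587/63634144131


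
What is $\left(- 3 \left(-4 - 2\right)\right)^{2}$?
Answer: $324$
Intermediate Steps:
$\left(- 3 \left(-4 - 2\right)\right)^{2} = \left(\left(-3\right) \left(-6\right)\right)^{2} = 18^{2} = 324$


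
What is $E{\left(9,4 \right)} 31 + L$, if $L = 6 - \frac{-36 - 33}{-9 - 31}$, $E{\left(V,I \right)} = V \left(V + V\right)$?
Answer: $\frac{201051}{40} \approx 5026.3$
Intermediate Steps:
$E{\left(V,I \right)} = 2 V^{2}$ ($E{\left(V,I \right)} = V 2 V = 2 V^{2}$)
$L = \frac{171}{40}$ ($L = 6 - - \frac{69}{-40} = 6 - \left(-69\right) \left(- \frac{1}{40}\right) = 6 - \frac{69}{40} = \frac{171}{40} \approx 4.275$)
$E{\left(9,4 \right)} 31 + L = 2 \cdot 9^{2} \cdot 31 + \frac{171}{40} = 2 \cdot 81 \cdot 31 + \frac{171}{40} = 162 \cdot 31 + \frac{171}{40} = 5022 + \frac{171}{40} = \frac{201051}{40}$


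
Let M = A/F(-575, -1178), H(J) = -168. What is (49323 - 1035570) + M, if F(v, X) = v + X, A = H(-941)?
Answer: -1728890823/1753 ≈ -9.8625e+5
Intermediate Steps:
A = -168
F(v, X) = X + v
M = 168/1753 (M = -168/(-1178 - 575) = -168/(-1753) = -168*(-1/1753) = 168/1753 ≈ 0.095836)
(49323 - 1035570) + M = (49323 - 1035570) + 168/1753 = -986247 + 168/1753 = -1728890823/1753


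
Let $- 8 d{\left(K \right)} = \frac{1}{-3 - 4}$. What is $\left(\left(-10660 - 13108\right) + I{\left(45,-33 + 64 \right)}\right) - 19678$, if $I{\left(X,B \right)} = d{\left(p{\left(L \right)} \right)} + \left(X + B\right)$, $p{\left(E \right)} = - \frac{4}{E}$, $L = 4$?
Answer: $- \frac{2428719}{56} \approx -43370.0$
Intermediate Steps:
$d{\left(K \right)} = \frac{1}{56}$ ($d{\left(K \right)} = - \frac{1}{8 \left(-3 - 4\right)} = - \frac{1}{8 \left(-7\right)} = \left(- \frac{1}{8}\right) \left(- \frac{1}{7}\right) = \frac{1}{56}$)
$I{\left(X,B \right)} = \frac{1}{56} + B + X$ ($I{\left(X,B \right)} = \frac{1}{56} + \left(X + B\right) = \frac{1}{56} + \left(B + X\right) = \frac{1}{56} + B + X$)
$\left(\left(-10660 - 13108\right) + I{\left(45,-33 + 64 \right)}\right) - 19678 = \left(\left(-10660 - 13108\right) + \left(\frac{1}{56} + \left(-33 + 64\right) + 45\right)\right) - 19678 = \left(-23768 + \left(\frac{1}{56} + 31 + 45\right)\right) - 19678 = \left(-23768 + \frac{4257}{56}\right) - 19678 = - \frac{1326751}{56} - 19678 = - \frac{2428719}{56}$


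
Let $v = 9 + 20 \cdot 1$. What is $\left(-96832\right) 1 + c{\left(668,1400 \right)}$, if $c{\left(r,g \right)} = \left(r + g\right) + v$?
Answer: $-94735$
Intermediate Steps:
$v = 29$ ($v = 9 + 20 = 29$)
$c{\left(r,g \right)} = 29 + g + r$ ($c{\left(r,g \right)} = \left(r + g\right) + 29 = \left(g + r\right) + 29 = 29 + g + r$)
$\left(-96832\right) 1 + c{\left(668,1400 \right)} = \left(-96832\right) 1 + \left(29 + 1400 + 668\right) = -96832 + 2097 = -94735$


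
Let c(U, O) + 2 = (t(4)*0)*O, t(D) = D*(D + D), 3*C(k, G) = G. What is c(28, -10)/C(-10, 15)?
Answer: -⅖ ≈ -0.40000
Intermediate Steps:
C(k, G) = G/3
t(D) = 2*D² (t(D) = D*(2*D) = 2*D²)
c(U, O) = -2 (c(U, O) = -2 + ((2*4²)*0)*O = -2 + ((2*16)*0)*O = -2 + (32*0)*O = -2 + 0*O = -2 + 0 = -2)
c(28, -10)/C(-10, 15) = -2/((⅓)*15) = -2/5 = -2*⅕ = -⅖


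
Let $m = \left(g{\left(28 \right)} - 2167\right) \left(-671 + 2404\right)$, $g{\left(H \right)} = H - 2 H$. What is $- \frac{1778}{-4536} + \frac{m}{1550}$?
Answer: $- \frac{123227809}{50220} \approx -2453.8$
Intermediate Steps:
$g{\left(H \right)} = - H$
$m = -3803935$ ($m = \left(\left(-1\right) 28 - 2167\right) \left(-671 + 2404\right) = \left(-28 - 2167\right) 1733 = \left(-2195\right) 1733 = -3803935$)
$- \frac{1778}{-4536} + \frac{m}{1550} = - \frac{1778}{-4536} - \frac{3803935}{1550} = \left(-1778\right) \left(- \frac{1}{4536}\right) - \frac{760787}{310} = \frac{127}{324} - \frac{760787}{310} = - \frac{123227809}{50220}$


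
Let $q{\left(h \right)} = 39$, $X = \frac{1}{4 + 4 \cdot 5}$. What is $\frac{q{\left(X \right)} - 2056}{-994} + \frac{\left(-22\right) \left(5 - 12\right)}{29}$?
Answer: $\frac{211569}{28826} \approx 7.3395$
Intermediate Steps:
$X = \frac{1}{24}$ ($X = \frac{1}{4 + 20} = \frac{1}{24} \approx 0.041667$)
$\frac{q{\left(X \right)} - 2056}{-994} + \frac{\left(-22\right) \left(5 - 12\right)}{29} = \frac{39 - 2056}{-994} + \frac{\left(-22\right) \left(5 - 12\right)}{29} = \left(39 - 2056\right) \left(- \frac{1}{994}\right) + \left(-22\right) \left(-7\right) \frac{1}{29} = \left(-2017\right) \left(- \frac{1}{994}\right) + 154 \cdot \frac{1}{29} = \frac{2017}{994} + \frac{154}{29} = \frac{211569}{28826}$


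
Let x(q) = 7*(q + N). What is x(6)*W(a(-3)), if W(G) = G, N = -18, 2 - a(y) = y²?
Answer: 588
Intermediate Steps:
a(y) = 2 - y²
x(q) = -126 + 7*q (x(q) = 7*(q - 18) = 7*(-18 + q) = -126 + 7*q)
x(6)*W(a(-3)) = (-126 + 7*6)*(2 - 1*(-3)²) = (-126 + 42)*(2 - 1*9) = -84*(2 - 9) = -84*(-7) = 588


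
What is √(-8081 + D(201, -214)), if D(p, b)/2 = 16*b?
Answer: I*√14929 ≈ 122.18*I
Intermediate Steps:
D(p, b) = 32*b (D(p, b) = 2*(16*b) = 32*b)
√(-8081 + D(201, -214)) = √(-8081 + 32*(-214)) = √(-8081 - 6848) = √(-14929) = I*√14929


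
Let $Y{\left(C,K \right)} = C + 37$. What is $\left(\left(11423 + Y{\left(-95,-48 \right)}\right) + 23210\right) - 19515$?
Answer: $15060$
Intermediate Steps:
$Y{\left(C,K \right)} = 37 + C$
$\left(\left(11423 + Y{\left(-95,-48 \right)}\right) + 23210\right) - 19515 = \left(\left(11423 + \left(37 - 95\right)\right) + 23210\right) - 19515 = \left(\left(11423 - 58\right) + 23210\right) - 19515 = \left(11365 + 23210\right) - 19515 = 34575 - 19515 = 15060$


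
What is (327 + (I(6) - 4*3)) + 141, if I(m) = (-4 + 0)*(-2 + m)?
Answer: 440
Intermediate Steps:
I(m) = 8 - 4*m (I(m) = -4*(-2 + m) = 8 - 4*m)
(327 + (I(6) - 4*3)) + 141 = (327 + ((8 - 4*6) - 4*3)) + 141 = (327 + ((8 - 24) - 12)) + 141 = (327 + (-16 - 12)) + 141 = (327 - 28) + 141 = 299 + 141 = 440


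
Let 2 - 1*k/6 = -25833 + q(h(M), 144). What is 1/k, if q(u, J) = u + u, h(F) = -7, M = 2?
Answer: 1/155094 ≈ 6.4477e-6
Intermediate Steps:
q(u, J) = 2*u
k = 155094 (k = 12 - 6*(-25833 + 2*(-7)) = 12 - 6*(-25833 - 14) = 12 - 6*(-25847) = 12 + 155082 = 155094)
1/k = 1/155094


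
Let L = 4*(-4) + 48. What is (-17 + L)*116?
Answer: 1740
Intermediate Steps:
L = 32 (L = -16 + 48 = 32)
(-17 + L)*116 = (-17 + 32)*116 = 15*116 = 1740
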